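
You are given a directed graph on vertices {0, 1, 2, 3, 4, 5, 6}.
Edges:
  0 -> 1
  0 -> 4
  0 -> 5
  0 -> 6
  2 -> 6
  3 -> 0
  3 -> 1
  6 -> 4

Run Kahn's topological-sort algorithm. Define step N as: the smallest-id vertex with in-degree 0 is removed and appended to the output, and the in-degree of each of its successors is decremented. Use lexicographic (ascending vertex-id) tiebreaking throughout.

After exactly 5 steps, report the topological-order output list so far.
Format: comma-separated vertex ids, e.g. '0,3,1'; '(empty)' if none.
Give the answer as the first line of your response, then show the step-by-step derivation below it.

2,3,0,1,5

step 1: output 2; order=[2]; indeg=(1,2,0,0,2,1,1)
step 2: output 3; order=[2,3]; indeg=(0,1,0,0,2,1,1)
step 3: output 0; order=[2,3,0]; indeg=(0,0,0,0,1,0,0)
step 4: output 1; order=[2,3,0,1]; indeg=(0,0,0,0,1,0,0)
step 5: output 5; order=[2,3,0,1,5]; indeg=(0,0,0,0,1,0,0)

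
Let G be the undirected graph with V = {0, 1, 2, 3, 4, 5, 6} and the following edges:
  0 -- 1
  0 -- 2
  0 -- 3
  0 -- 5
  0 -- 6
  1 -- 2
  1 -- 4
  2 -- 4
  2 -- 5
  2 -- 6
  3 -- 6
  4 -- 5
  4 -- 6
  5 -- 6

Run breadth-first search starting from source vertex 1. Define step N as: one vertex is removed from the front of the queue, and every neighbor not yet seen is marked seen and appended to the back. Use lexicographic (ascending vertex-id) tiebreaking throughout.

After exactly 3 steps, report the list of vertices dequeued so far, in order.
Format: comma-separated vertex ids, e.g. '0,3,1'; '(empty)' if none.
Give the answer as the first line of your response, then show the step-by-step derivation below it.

1,0,2

step 1: dequeue 1; queue=[0,2,4]; order=1
step 2: dequeue 0; queue=[2,4,3,5,6]; order=1,0
step 3: dequeue 2; queue=[4,3,5,6]; order=1,0,2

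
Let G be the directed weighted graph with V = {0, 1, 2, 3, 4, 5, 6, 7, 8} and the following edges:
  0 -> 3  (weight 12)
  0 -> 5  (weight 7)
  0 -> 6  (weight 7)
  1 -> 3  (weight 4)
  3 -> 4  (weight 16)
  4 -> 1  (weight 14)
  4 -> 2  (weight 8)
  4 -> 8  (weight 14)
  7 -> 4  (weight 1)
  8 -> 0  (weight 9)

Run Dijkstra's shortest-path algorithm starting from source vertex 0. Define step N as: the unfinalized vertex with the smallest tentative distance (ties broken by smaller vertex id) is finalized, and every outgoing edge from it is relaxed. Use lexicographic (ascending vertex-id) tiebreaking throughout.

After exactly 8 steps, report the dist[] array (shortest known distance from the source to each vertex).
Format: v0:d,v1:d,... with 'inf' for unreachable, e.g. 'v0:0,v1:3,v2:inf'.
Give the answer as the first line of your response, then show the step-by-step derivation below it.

v0:0,v1:42,v2:36,v3:12,v4:28,v5:7,v6:7,v7:inf,v8:42

step 1: dist = v0:0,v1:inf,v2:inf,v3:12,v4:inf,v5:7,v6:7,v7:inf,v8:inf
step 2: dist = v0:0,v1:inf,v2:inf,v3:12,v4:inf,v5:7,v6:7,v7:inf,v8:inf
step 3: dist = v0:0,v1:inf,v2:inf,v3:12,v4:inf,v5:7,v6:7,v7:inf,v8:inf
step 4: dist = v0:0,v1:inf,v2:inf,v3:12,v4:28,v5:7,v6:7,v7:inf,v8:inf
step 5: dist = v0:0,v1:42,v2:36,v3:12,v4:28,v5:7,v6:7,v7:inf,v8:42
step 6: dist = v0:0,v1:42,v2:36,v3:12,v4:28,v5:7,v6:7,v7:inf,v8:42
step 7: dist = v0:0,v1:42,v2:36,v3:12,v4:28,v5:7,v6:7,v7:inf,v8:42
step 8: dist = v0:0,v1:42,v2:36,v3:12,v4:28,v5:7,v6:7,v7:inf,v8:42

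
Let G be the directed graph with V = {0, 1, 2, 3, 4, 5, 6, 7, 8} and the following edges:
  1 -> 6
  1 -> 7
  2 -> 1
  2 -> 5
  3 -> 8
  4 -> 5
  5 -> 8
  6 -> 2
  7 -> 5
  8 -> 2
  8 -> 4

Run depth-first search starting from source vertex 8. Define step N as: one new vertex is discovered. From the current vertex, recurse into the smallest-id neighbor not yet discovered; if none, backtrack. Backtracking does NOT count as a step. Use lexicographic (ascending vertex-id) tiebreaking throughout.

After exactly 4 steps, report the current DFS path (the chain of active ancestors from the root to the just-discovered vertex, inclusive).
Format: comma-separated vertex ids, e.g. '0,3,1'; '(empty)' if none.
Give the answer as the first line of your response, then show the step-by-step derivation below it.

8,2,1,6

step 1: discover 8; path=8; order=8
step 2: discover 2; path=8>2; order=8,2
step 3: discover 1; path=8>2>1; order=8,2,1
step 4: discover 6; path=8>2>1>6; order=8,2,1,6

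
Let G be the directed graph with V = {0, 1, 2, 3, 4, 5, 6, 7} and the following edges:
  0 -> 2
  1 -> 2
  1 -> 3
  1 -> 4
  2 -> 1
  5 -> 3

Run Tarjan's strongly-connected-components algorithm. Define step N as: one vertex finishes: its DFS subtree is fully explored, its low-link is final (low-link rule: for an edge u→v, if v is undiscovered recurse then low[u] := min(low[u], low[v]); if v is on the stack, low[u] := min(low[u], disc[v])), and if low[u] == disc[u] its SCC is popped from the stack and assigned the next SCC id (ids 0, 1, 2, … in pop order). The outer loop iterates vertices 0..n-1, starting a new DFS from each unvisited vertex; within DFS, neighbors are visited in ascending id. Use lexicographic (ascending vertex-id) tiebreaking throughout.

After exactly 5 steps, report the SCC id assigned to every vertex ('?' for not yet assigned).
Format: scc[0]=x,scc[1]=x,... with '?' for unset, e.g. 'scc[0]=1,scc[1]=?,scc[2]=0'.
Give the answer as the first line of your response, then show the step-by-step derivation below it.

scc[0]=3,scc[1]=2,scc[2]=2,scc[3]=0,scc[4]=1,scc[5]=?,scc[6]=?,scc[7]=?

step 1: low=(low[0]=0,low[1]=1,low[2]=1,low[3]=3,low[4]=?,low[5]=?,low[6]=?,low[7]=?); scc=(scc[0]=?,scc[1]=?,scc[2]=?,scc[3]=0,scc[4]=?,scc[5]=?,scc[6]=?,scc[7]=?)
step 2: low=(low[0]=0,low[1]=1,low[2]=1,low[3]=3,low[4]=4,low[5]=?,low[6]=?,low[7]=?); scc=(scc[0]=?,scc[1]=?,scc[2]=?,scc[3]=0,scc[4]=1,scc[5]=?,scc[6]=?,scc[7]=?)
step 3: low=(low[0]=0,low[1]=1,low[2]=1,low[3]=3,low[4]=4,low[5]=?,low[6]=?,low[7]=?); scc=(scc[0]=?,scc[1]=?,scc[2]=?,scc[3]=0,scc[4]=1,scc[5]=?,scc[6]=?,scc[7]=?)
step 4: low=(low[0]=0,low[1]=1,low[2]=1,low[3]=3,low[4]=4,low[5]=?,low[6]=?,low[7]=?); scc=(scc[0]=?,scc[1]=2,scc[2]=2,scc[3]=0,scc[4]=1,scc[5]=?,scc[6]=?,scc[7]=?)
step 5: low=(low[0]=0,low[1]=1,low[2]=1,low[3]=3,low[4]=4,low[5]=?,low[6]=?,low[7]=?); scc=(scc[0]=3,scc[1]=2,scc[2]=2,scc[3]=0,scc[4]=1,scc[5]=?,scc[6]=?,scc[7]=?)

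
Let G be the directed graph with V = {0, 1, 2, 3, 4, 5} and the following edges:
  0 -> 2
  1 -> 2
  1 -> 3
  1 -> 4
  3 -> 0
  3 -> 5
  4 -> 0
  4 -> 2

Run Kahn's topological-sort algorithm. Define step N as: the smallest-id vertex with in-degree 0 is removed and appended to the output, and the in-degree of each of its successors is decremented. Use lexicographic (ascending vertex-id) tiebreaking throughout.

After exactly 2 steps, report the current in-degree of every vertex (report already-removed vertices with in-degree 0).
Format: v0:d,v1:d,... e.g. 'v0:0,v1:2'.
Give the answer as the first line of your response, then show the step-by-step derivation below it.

v0:1,v1:0,v2:2,v3:0,v4:0,v5:0

step 1: output 1; order=[1]; indeg=(2,0,2,0,0,1)
step 2: output 3; order=[1,3]; indeg=(1,0,2,0,0,0)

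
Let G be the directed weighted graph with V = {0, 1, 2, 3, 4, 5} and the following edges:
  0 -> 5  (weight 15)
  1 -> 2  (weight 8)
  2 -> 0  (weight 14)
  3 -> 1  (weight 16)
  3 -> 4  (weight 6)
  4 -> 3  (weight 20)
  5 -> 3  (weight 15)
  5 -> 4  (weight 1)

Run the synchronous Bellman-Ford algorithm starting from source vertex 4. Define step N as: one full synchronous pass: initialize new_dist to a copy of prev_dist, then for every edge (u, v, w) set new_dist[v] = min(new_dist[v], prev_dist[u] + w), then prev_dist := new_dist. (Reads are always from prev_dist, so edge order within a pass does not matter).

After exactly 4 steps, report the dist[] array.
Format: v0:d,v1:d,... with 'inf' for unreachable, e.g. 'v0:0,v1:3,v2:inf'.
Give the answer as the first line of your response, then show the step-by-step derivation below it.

v0:58,v1:36,v2:44,v3:20,v4:0,v5:inf

step 1: dist = v0:inf,v1:inf,v2:inf,v3:20,v4:0,v5:inf
step 2: dist = v0:inf,v1:36,v2:inf,v3:20,v4:0,v5:inf
step 3: dist = v0:inf,v1:36,v2:44,v3:20,v4:0,v5:inf
step 4: dist = v0:58,v1:36,v2:44,v3:20,v4:0,v5:inf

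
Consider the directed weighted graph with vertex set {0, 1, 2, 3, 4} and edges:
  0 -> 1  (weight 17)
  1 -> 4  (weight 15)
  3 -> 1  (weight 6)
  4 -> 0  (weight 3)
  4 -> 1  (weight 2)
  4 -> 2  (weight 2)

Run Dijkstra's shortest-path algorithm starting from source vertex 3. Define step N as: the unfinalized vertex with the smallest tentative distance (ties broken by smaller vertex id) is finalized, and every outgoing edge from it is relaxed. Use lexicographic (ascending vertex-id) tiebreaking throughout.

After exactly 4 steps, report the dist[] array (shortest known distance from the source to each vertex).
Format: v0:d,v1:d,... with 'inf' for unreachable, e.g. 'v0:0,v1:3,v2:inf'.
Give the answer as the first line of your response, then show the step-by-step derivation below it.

v0:24,v1:6,v2:23,v3:0,v4:21

step 1: dist = v0:inf,v1:6,v2:inf,v3:0,v4:inf
step 2: dist = v0:inf,v1:6,v2:inf,v3:0,v4:21
step 3: dist = v0:24,v1:6,v2:23,v3:0,v4:21
step 4: dist = v0:24,v1:6,v2:23,v3:0,v4:21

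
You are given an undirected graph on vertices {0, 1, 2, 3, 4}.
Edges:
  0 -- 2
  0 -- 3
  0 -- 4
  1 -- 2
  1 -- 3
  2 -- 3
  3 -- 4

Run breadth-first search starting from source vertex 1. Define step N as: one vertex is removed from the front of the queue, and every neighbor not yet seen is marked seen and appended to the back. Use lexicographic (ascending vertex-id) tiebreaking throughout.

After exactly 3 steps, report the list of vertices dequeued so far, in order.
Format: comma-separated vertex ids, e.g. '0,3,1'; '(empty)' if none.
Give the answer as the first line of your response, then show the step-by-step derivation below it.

1,2,3

step 1: dequeue 1; queue=[2,3]; order=1
step 2: dequeue 2; queue=[3,0]; order=1,2
step 3: dequeue 3; queue=[0,4]; order=1,2,3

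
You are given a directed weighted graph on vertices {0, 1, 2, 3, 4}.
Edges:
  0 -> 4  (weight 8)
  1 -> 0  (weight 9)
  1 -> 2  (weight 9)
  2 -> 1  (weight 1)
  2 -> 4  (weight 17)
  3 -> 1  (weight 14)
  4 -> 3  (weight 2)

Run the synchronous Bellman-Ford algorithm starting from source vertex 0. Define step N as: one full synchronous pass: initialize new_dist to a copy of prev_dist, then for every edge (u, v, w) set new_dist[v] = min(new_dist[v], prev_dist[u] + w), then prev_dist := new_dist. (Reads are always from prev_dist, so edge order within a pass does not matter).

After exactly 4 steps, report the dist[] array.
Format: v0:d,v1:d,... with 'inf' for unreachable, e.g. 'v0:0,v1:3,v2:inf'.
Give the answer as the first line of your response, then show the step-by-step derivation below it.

v0:0,v1:24,v2:33,v3:10,v4:8

step 1: dist = v0:0,v1:inf,v2:inf,v3:inf,v4:8
step 2: dist = v0:0,v1:inf,v2:inf,v3:10,v4:8
step 3: dist = v0:0,v1:24,v2:inf,v3:10,v4:8
step 4: dist = v0:0,v1:24,v2:33,v3:10,v4:8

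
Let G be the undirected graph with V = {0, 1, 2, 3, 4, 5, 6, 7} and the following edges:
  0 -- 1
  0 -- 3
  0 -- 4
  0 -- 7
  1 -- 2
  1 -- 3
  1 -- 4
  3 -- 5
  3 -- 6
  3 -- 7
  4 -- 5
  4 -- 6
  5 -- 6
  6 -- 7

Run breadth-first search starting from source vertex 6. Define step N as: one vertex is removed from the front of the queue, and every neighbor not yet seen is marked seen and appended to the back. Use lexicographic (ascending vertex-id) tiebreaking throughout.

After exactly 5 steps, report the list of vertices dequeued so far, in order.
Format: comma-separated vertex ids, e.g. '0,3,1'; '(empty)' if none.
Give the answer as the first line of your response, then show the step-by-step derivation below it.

6,3,4,5,7

step 1: dequeue 6; queue=[3,4,5,7]; order=6
step 2: dequeue 3; queue=[4,5,7,0,1]; order=6,3
step 3: dequeue 4; queue=[5,7,0,1]; order=6,3,4
step 4: dequeue 5; queue=[7,0,1]; order=6,3,4,5
step 5: dequeue 7; queue=[0,1]; order=6,3,4,5,7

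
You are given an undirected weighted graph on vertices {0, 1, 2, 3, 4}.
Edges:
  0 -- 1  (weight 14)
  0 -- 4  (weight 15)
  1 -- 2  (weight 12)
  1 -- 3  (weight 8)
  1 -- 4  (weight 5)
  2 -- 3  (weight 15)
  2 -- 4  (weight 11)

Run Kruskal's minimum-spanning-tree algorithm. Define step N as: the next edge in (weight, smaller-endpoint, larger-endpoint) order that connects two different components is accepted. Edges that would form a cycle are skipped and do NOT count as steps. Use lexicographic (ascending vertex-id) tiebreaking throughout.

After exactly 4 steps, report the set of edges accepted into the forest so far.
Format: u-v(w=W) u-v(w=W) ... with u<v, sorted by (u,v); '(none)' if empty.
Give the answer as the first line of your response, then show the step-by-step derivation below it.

0-1(w=14) 1-3(w=8) 1-4(w=5) 2-4(w=11)

step 1: add edge 1-4 (w=5); MST = {1-4(w=5)}
step 2: add edge 1-3 (w=8); MST = {1-3(w=8) 1-4(w=5)}
step 3: add edge 2-4 (w=11); MST = {1-3(w=8) 1-4(w=5) 2-4(w=11)}
step 4: add edge 0-1 (w=14); MST = {0-1(w=14) 1-3(w=8) 1-4(w=5) 2-4(w=11)}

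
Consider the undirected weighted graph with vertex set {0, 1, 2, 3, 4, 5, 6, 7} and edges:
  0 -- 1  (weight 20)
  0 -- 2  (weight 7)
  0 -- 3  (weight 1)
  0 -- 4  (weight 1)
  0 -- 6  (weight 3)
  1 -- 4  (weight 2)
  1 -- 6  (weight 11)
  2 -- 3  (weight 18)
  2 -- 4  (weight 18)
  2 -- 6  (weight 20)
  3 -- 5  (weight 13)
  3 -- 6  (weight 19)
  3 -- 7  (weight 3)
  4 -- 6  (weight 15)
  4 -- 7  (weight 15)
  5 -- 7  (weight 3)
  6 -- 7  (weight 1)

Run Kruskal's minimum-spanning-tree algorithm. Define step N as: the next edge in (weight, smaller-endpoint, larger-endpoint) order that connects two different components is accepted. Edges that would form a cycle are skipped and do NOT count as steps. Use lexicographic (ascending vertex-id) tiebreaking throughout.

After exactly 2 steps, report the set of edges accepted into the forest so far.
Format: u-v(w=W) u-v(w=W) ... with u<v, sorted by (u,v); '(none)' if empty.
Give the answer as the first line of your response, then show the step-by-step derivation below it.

0-3(w=1) 0-4(w=1)

step 1: add edge 0-3 (w=1); MST = {0-3(w=1)}
step 2: add edge 0-4 (w=1); MST = {0-3(w=1) 0-4(w=1)}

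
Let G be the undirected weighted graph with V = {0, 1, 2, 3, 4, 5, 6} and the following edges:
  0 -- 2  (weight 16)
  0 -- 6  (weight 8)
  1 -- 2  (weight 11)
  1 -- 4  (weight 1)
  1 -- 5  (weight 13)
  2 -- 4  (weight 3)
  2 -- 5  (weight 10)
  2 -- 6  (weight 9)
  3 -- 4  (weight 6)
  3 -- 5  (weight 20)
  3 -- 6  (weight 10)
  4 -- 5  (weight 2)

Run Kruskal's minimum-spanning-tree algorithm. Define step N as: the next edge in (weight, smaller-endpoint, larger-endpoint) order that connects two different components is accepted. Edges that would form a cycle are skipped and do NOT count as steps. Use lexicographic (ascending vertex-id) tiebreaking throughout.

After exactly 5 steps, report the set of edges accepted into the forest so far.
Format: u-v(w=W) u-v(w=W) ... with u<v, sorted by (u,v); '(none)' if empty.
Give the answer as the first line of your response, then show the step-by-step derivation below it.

0-6(w=8) 1-4(w=1) 2-4(w=3) 3-4(w=6) 4-5(w=2)

step 1: add edge 1-4 (w=1); MST = {1-4(w=1)}
step 2: add edge 4-5 (w=2); MST = {1-4(w=1) 4-5(w=2)}
step 3: add edge 2-4 (w=3); MST = {1-4(w=1) 2-4(w=3) 4-5(w=2)}
step 4: add edge 3-4 (w=6); MST = {1-4(w=1) 2-4(w=3) 3-4(w=6) 4-5(w=2)}
step 5: add edge 0-6 (w=8); MST = {0-6(w=8) 1-4(w=1) 2-4(w=3) 3-4(w=6) 4-5(w=2)}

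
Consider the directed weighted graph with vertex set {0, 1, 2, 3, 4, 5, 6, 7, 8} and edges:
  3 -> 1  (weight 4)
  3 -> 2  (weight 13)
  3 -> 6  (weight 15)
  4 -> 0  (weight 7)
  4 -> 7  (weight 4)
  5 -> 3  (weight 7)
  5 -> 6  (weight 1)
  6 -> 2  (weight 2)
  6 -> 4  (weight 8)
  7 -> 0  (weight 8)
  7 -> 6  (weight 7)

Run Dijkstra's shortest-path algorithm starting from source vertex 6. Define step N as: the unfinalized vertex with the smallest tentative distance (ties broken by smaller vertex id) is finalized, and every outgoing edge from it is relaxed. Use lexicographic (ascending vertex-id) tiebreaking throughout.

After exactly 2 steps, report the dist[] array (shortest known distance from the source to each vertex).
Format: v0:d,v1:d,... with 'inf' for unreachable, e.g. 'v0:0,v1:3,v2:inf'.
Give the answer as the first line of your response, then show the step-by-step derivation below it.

v0:inf,v1:inf,v2:2,v3:inf,v4:8,v5:inf,v6:0,v7:inf,v8:inf

step 1: dist = v0:inf,v1:inf,v2:2,v3:inf,v4:8,v5:inf,v6:0,v7:inf,v8:inf
step 2: dist = v0:inf,v1:inf,v2:2,v3:inf,v4:8,v5:inf,v6:0,v7:inf,v8:inf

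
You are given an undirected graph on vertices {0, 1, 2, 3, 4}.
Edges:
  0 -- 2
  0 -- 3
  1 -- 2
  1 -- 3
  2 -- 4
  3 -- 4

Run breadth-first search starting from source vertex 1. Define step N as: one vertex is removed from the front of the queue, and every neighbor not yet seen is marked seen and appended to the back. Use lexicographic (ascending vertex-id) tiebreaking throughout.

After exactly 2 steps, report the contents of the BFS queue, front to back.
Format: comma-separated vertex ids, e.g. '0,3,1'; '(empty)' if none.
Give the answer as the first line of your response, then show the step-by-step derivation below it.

3,0,4

step 1: dequeue 1; queue=[2,3]; order=1
step 2: dequeue 2; queue=[3,0,4]; order=1,2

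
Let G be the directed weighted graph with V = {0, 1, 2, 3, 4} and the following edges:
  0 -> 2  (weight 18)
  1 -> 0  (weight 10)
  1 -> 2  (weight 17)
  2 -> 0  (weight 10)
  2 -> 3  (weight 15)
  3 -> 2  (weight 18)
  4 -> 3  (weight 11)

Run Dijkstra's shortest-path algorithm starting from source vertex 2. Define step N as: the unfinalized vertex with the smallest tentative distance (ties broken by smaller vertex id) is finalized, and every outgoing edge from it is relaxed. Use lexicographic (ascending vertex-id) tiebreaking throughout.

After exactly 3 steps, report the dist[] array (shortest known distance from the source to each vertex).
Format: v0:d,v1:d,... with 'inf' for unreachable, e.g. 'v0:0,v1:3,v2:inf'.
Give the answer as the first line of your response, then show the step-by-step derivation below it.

v0:10,v1:inf,v2:0,v3:15,v4:inf

step 1: dist = v0:10,v1:inf,v2:0,v3:15,v4:inf
step 2: dist = v0:10,v1:inf,v2:0,v3:15,v4:inf
step 3: dist = v0:10,v1:inf,v2:0,v3:15,v4:inf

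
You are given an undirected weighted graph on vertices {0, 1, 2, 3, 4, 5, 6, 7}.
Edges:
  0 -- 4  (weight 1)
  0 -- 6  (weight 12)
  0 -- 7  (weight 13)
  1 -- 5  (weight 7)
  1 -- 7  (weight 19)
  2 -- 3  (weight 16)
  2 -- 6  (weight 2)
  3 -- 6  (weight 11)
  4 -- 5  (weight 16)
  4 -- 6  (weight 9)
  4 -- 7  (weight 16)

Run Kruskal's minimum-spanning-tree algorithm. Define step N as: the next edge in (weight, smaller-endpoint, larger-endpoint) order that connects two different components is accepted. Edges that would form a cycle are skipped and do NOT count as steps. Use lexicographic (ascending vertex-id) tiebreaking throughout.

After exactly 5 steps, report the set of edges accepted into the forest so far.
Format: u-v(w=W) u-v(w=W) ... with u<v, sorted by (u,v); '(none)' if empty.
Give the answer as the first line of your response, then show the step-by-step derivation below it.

0-4(w=1) 1-5(w=7) 2-6(w=2) 3-6(w=11) 4-6(w=9)

step 1: add edge 0-4 (w=1); MST = {0-4(w=1)}
step 2: add edge 2-6 (w=2); MST = {0-4(w=1) 2-6(w=2)}
step 3: add edge 1-5 (w=7); MST = {0-4(w=1) 1-5(w=7) 2-6(w=2)}
step 4: add edge 4-6 (w=9); MST = {0-4(w=1) 1-5(w=7) 2-6(w=2) 4-6(w=9)}
step 5: add edge 3-6 (w=11); MST = {0-4(w=1) 1-5(w=7) 2-6(w=2) 3-6(w=11) 4-6(w=9)}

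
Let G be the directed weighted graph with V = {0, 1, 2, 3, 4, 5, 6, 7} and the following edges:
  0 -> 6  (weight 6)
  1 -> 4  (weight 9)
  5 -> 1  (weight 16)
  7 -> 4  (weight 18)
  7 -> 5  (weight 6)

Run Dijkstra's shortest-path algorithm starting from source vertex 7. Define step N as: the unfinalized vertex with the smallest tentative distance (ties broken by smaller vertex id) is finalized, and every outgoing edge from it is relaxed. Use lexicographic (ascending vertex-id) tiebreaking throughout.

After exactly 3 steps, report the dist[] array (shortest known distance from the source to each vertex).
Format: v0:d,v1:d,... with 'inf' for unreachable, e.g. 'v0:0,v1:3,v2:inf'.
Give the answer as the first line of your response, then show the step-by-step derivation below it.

v0:inf,v1:22,v2:inf,v3:inf,v4:18,v5:6,v6:inf,v7:0

step 1: dist = v0:inf,v1:inf,v2:inf,v3:inf,v4:18,v5:6,v6:inf,v7:0
step 2: dist = v0:inf,v1:22,v2:inf,v3:inf,v4:18,v5:6,v6:inf,v7:0
step 3: dist = v0:inf,v1:22,v2:inf,v3:inf,v4:18,v5:6,v6:inf,v7:0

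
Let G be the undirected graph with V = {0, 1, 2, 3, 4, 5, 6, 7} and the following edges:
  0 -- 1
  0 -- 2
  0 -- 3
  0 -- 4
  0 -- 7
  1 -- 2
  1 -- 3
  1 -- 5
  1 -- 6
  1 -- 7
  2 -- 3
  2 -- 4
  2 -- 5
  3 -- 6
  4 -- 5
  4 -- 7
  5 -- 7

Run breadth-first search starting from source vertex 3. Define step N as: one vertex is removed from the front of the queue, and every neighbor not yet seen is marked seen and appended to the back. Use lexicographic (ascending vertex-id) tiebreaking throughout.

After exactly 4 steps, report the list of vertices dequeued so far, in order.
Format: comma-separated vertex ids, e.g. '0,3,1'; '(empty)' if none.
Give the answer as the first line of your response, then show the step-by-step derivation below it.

3,0,1,2

step 1: dequeue 3; queue=[0,1,2,6]; order=3
step 2: dequeue 0; queue=[1,2,6,4,7]; order=3,0
step 3: dequeue 1; queue=[2,6,4,7,5]; order=3,0,1
step 4: dequeue 2; queue=[6,4,7,5]; order=3,0,1,2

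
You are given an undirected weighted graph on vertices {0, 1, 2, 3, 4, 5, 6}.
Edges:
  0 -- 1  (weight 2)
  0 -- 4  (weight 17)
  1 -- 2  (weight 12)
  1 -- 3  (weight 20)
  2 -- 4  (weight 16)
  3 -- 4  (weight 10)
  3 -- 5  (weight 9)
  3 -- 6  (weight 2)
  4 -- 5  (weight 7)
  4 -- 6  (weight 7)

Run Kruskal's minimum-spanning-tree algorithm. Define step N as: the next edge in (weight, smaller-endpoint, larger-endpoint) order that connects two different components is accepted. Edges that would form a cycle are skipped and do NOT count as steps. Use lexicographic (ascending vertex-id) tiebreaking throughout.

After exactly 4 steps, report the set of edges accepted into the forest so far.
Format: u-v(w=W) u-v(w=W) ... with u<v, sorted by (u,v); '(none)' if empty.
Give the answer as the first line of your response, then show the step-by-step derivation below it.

0-1(w=2) 3-6(w=2) 4-5(w=7) 4-6(w=7)

step 1: add edge 0-1 (w=2); MST = {0-1(w=2)}
step 2: add edge 3-6 (w=2); MST = {0-1(w=2) 3-6(w=2)}
step 3: add edge 4-5 (w=7); MST = {0-1(w=2) 3-6(w=2) 4-5(w=7)}
step 4: add edge 4-6 (w=7); MST = {0-1(w=2) 3-6(w=2) 4-5(w=7) 4-6(w=7)}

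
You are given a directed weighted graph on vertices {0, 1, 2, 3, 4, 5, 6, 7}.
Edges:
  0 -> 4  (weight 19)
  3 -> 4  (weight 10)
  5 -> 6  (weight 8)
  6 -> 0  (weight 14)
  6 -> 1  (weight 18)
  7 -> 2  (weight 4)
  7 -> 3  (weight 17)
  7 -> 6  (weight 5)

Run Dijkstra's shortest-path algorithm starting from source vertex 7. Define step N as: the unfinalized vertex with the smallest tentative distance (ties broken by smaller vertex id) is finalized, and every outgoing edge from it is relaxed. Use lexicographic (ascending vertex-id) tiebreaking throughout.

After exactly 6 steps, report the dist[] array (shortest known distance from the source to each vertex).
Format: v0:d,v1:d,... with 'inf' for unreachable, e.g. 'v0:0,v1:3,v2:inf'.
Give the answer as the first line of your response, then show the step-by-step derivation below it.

v0:19,v1:23,v2:4,v3:17,v4:27,v5:inf,v6:5,v7:0

step 1: dist = v0:inf,v1:inf,v2:4,v3:17,v4:inf,v5:inf,v6:5,v7:0
step 2: dist = v0:inf,v1:inf,v2:4,v3:17,v4:inf,v5:inf,v6:5,v7:0
step 3: dist = v0:19,v1:23,v2:4,v3:17,v4:inf,v5:inf,v6:5,v7:0
step 4: dist = v0:19,v1:23,v2:4,v3:17,v4:27,v5:inf,v6:5,v7:0
step 5: dist = v0:19,v1:23,v2:4,v3:17,v4:27,v5:inf,v6:5,v7:0
step 6: dist = v0:19,v1:23,v2:4,v3:17,v4:27,v5:inf,v6:5,v7:0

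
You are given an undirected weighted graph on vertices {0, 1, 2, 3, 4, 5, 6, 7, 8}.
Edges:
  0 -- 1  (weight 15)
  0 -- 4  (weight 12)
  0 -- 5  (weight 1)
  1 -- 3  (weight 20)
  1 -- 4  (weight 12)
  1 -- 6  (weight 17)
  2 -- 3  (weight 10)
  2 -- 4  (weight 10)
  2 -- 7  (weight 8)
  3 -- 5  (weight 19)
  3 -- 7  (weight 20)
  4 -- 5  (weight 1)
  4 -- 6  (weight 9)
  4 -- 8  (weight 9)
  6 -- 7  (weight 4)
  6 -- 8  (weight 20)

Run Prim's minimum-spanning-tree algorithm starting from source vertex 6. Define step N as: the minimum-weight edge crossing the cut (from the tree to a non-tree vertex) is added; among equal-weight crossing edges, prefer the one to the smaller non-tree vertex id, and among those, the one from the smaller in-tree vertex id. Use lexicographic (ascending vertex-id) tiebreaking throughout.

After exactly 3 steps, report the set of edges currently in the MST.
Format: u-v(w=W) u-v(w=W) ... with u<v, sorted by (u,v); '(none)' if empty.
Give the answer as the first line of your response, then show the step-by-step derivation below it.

2-7(w=8) 4-6(w=9) 6-7(w=4)

step 1: add edge 6-7 (w=4); MST = {6-7(w=4)}
step 2: add edge 2-7 (w=8); MST = {2-7(w=8) 6-7(w=4)}
step 3: add edge 4-6 (w=9); MST = {2-7(w=8) 4-6(w=9) 6-7(w=4)}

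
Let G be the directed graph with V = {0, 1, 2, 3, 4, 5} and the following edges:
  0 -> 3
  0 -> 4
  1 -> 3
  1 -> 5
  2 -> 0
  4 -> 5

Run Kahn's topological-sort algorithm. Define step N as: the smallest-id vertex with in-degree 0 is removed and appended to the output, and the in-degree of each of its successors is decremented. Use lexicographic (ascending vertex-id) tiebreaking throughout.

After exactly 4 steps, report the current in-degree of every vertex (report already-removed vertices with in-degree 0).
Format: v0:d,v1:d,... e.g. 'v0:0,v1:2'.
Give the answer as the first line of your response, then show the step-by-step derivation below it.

v0:0,v1:0,v2:0,v3:0,v4:0,v5:1

step 1: output 1; order=[1]; indeg=(1,0,0,1,1,1)
step 2: output 2; order=[1,2]; indeg=(0,0,0,1,1,1)
step 3: output 0; order=[1,2,0]; indeg=(0,0,0,0,0,1)
step 4: output 3; order=[1,2,0,3]; indeg=(0,0,0,0,0,1)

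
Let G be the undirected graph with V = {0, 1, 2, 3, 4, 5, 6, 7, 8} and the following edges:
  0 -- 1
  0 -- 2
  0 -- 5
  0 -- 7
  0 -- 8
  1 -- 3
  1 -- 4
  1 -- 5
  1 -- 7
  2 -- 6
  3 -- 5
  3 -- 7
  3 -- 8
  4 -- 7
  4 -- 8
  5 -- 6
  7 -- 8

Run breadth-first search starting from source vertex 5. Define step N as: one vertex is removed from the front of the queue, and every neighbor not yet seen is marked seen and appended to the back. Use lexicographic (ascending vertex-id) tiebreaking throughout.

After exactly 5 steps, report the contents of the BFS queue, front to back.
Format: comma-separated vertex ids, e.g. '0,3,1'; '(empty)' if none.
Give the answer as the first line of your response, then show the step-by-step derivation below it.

2,7,8,4

step 1: dequeue 5; queue=[0,1,3,6]; order=5
step 2: dequeue 0; queue=[1,3,6,2,7,8]; order=5,0
step 3: dequeue 1; queue=[3,6,2,7,8,4]; order=5,0,1
step 4: dequeue 3; queue=[6,2,7,8,4]; order=5,0,1,3
step 5: dequeue 6; queue=[2,7,8,4]; order=5,0,1,3,6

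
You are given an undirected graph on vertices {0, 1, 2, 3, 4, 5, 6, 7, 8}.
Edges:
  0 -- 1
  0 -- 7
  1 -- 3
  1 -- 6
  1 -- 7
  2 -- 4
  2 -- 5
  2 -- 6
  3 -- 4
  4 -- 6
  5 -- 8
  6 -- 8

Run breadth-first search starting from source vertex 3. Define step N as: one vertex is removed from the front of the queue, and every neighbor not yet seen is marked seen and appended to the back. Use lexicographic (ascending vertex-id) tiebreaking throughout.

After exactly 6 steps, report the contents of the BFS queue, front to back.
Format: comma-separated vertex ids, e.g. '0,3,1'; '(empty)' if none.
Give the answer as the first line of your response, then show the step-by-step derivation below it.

2,8

step 1: dequeue 3; queue=[1,4]; order=3
step 2: dequeue 1; queue=[4,0,6,7]; order=3,1
step 3: dequeue 4; queue=[0,6,7,2]; order=3,1,4
step 4: dequeue 0; queue=[6,7,2]; order=3,1,4,0
step 5: dequeue 6; queue=[7,2,8]; order=3,1,4,0,6
step 6: dequeue 7; queue=[2,8]; order=3,1,4,0,6,7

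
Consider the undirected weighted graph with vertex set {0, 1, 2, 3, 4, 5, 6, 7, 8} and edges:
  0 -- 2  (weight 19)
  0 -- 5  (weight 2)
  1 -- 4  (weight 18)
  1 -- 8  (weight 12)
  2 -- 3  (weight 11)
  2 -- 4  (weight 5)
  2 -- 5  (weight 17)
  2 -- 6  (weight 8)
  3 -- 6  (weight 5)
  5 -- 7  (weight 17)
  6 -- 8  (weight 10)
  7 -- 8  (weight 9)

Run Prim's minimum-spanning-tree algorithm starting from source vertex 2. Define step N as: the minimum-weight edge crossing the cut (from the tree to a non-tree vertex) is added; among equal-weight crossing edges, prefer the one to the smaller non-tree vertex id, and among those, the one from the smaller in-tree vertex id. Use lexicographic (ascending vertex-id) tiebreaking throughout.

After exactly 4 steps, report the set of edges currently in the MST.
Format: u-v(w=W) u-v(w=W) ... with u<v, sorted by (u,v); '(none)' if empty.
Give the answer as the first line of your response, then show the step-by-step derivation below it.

2-4(w=5) 2-6(w=8) 3-6(w=5) 6-8(w=10)

step 1: add edge 2-4 (w=5); MST = {2-4(w=5)}
step 2: add edge 2-6 (w=8); MST = {2-4(w=5) 2-6(w=8)}
step 3: add edge 3-6 (w=5); MST = {2-4(w=5) 2-6(w=8) 3-6(w=5)}
step 4: add edge 6-8 (w=10); MST = {2-4(w=5) 2-6(w=8) 3-6(w=5) 6-8(w=10)}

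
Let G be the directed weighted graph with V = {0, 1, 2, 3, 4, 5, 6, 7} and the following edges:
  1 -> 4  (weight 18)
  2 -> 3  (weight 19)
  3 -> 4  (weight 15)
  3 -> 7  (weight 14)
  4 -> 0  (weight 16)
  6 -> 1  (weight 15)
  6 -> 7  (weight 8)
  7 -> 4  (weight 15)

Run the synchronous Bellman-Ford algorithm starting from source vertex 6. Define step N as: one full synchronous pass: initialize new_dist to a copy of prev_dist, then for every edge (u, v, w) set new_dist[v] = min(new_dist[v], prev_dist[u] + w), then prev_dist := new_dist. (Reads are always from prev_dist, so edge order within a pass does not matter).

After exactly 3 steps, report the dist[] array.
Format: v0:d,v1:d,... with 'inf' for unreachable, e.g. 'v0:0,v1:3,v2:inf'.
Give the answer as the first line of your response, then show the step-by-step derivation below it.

v0:39,v1:15,v2:inf,v3:inf,v4:23,v5:inf,v6:0,v7:8

step 1: dist = v0:inf,v1:15,v2:inf,v3:inf,v4:inf,v5:inf,v6:0,v7:8
step 2: dist = v0:inf,v1:15,v2:inf,v3:inf,v4:23,v5:inf,v6:0,v7:8
step 3: dist = v0:39,v1:15,v2:inf,v3:inf,v4:23,v5:inf,v6:0,v7:8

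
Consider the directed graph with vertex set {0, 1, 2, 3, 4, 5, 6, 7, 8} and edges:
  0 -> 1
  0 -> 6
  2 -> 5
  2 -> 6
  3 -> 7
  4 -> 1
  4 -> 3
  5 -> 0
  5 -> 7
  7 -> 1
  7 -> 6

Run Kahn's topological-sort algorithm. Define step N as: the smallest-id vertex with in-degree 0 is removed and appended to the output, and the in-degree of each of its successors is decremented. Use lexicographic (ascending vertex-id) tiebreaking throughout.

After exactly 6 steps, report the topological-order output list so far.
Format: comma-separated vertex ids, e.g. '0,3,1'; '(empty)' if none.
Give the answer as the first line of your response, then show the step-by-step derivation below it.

2,4,3,5,0,7

step 1: output 2; order=[2]; indeg=(1,3,0,1,0,0,2,2,0)
step 2: output 4; order=[2,4]; indeg=(1,2,0,0,0,0,2,2,0)
step 3: output 3; order=[2,4,3]; indeg=(1,2,0,0,0,0,2,1,0)
step 4: output 5; order=[2,4,3,5]; indeg=(0,2,0,0,0,0,2,0,0)
step 5: output 0; order=[2,4,3,5,0]; indeg=(0,1,0,0,0,0,1,0,0)
step 6: output 7; order=[2,4,3,5,0,7]; indeg=(0,0,0,0,0,0,0,0,0)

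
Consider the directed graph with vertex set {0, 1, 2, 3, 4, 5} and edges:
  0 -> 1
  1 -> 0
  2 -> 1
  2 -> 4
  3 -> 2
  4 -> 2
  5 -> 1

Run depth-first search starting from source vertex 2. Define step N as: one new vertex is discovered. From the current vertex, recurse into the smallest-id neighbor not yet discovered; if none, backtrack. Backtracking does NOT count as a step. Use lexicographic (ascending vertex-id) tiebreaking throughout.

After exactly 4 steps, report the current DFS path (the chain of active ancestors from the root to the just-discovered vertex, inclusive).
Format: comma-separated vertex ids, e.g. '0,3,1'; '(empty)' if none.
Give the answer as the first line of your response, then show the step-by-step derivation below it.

2,4

step 1: discover 2; path=2; order=2
step 2: discover 1; path=2>1; order=2,1
step 3: discover 0; path=2>1>0; order=2,1,0
step 4: discover 4; path=2>4; order=2,1,0,4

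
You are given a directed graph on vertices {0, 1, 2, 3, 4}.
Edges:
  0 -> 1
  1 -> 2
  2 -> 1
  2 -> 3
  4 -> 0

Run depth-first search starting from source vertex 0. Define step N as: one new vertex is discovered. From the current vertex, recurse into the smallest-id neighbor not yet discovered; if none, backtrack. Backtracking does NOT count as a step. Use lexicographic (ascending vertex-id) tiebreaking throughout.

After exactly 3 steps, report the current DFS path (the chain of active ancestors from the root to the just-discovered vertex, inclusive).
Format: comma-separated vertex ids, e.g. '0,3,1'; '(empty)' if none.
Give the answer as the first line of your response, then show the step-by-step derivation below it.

0,1,2

step 1: discover 0; path=0; order=0
step 2: discover 1; path=0>1; order=0,1
step 3: discover 2; path=0>1>2; order=0,1,2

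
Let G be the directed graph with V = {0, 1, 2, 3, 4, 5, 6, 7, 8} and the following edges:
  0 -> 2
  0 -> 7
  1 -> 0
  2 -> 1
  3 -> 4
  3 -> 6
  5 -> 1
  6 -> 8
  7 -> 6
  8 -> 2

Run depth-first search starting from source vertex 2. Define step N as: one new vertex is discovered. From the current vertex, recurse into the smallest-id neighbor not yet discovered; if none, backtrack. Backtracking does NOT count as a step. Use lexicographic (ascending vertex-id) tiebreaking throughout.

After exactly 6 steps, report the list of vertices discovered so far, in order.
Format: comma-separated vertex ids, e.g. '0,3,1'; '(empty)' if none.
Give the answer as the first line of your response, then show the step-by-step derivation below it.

2,1,0,7,6,8

step 1: discover 2; path=2; order=2
step 2: discover 1; path=2>1; order=2,1
step 3: discover 0; path=2>1>0; order=2,1,0
step 4: discover 7; path=2>1>0>7; order=2,1,0,7
step 5: discover 6; path=2>1>0>7>6; order=2,1,0,7,6
step 6: discover 8; path=2>1>0>7>6>8; order=2,1,0,7,6,8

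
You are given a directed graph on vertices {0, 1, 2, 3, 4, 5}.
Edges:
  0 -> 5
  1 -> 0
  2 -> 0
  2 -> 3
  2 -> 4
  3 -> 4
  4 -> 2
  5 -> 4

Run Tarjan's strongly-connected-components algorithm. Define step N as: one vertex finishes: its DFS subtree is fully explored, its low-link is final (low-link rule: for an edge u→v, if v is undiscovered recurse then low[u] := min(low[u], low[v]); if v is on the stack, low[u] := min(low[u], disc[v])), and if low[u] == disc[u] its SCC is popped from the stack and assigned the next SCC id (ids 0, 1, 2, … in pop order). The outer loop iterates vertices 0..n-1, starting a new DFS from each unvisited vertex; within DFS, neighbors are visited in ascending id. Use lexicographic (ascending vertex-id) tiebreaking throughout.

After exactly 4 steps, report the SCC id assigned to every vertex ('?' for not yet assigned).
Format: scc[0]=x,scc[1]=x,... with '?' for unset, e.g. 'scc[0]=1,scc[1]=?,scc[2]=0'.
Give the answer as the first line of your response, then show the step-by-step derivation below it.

scc[0]=?,scc[1]=?,scc[2]=?,scc[3]=?,scc[4]=?,scc[5]=?

step 1: low=(low[0]=0,low[1]=?,low[2]=0,low[3]=2,low[4]=2,low[5]=1); scc=(scc[0]=?,scc[1]=?,scc[2]=?,scc[3]=?,scc[4]=?,scc[5]=?)
step 2: low=(low[0]=0,low[1]=?,low[2]=0,low[3]=2,low[4]=2,low[5]=1); scc=(scc[0]=?,scc[1]=?,scc[2]=?,scc[3]=?,scc[4]=?,scc[5]=?)
step 3: low=(low[0]=0,low[1]=?,low[2]=0,low[3]=2,low[4]=0,low[5]=1); scc=(scc[0]=?,scc[1]=?,scc[2]=?,scc[3]=?,scc[4]=?,scc[5]=?)
step 4: low=(low[0]=0,low[1]=?,low[2]=0,low[3]=2,low[4]=0,low[5]=0); scc=(scc[0]=?,scc[1]=?,scc[2]=?,scc[3]=?,scc[4]=?,scc[5]=?)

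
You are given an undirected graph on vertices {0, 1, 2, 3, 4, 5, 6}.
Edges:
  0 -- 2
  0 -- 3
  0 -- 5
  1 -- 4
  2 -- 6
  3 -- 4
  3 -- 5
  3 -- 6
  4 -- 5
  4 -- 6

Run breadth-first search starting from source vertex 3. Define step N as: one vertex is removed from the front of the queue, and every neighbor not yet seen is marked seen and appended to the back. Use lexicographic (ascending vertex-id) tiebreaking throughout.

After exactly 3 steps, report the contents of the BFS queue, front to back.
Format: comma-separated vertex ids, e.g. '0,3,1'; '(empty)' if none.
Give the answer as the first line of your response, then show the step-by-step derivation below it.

5,6,2,1

step 1: dequeue 3; queue=[0,4,5,6]; order=3
step 2: dequeue 0; queue=[4,5,6,2]; order=3,0
step 3: dequeue 4; queue=[5,6,2,1]; order=3,0,4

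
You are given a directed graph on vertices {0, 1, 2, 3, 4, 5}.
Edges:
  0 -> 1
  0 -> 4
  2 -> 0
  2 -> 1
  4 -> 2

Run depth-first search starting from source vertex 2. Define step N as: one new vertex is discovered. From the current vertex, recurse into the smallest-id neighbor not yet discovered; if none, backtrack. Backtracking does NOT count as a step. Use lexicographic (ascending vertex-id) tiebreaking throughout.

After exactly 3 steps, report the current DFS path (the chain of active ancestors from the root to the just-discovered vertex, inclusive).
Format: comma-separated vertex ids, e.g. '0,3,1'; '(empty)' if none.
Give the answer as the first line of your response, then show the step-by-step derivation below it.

2,0,1

step 1: discover 2; path=2; order=2
step 2: discover 0; path=2>0; order=2,0
step 3: discover 1; path=2>0>1; order=2,0,1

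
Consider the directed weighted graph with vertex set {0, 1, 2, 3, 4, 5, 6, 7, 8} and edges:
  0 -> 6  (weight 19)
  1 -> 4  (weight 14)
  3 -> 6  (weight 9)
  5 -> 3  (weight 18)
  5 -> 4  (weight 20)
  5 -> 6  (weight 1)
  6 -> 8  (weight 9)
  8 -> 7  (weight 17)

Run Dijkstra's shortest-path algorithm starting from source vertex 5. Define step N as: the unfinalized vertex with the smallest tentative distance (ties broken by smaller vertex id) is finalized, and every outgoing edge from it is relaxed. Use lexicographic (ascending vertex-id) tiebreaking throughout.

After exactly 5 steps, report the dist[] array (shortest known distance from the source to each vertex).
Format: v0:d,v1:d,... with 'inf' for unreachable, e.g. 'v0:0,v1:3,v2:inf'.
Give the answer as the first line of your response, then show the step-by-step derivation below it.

v0:inf,v1:inf,v2:inf,v3:18,v4:20,v5:0,v6:1,v7:27,v8:10

step 1: dist = v0:inf,v1:inf,v2:inf,v3:18,v4:20,v5:0,v6:1,v7:inf,v8:inf
step 2: dist = v0:inf,v1:inf,v2:inf,v3:18,v4:20,v5:0,v6:1,v7:inf,v8:10
step 3: dist = v0:inf,v1:inf,v2:inf,v3:18,v4:20,v5:0,v6:1,v7:27,v8:10
step 4: dist = v0:inf,v1:inf,v2:inf,v3:18,v4:20,v5:0,v6:1,v7:27,v8:10
step 5: dist = v0:inf,v1:inf,v2:inf,v3:18,v4:20,v5:0,v6:1,v7:27,v8:10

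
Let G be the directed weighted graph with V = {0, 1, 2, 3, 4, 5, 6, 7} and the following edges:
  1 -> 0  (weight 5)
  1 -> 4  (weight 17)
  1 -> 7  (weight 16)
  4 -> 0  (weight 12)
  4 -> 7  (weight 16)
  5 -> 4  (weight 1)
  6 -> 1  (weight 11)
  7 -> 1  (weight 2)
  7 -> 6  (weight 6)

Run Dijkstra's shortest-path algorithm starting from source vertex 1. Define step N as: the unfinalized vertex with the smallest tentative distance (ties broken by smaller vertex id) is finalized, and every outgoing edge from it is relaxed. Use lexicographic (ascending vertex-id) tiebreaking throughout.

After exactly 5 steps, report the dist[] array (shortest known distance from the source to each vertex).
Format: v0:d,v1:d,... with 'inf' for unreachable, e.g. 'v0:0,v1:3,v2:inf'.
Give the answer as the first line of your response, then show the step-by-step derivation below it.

v0:5,v1:0,v2:inf,v3:inf,v4:17,v5:inf,v6:22,v7:16

step 1: dist = v0:5,v1:0,v2:inf,v3:inf,v4:17,v5:inf,v6:inf,v7:16
step 2: dist = v0:5,v1:0,v2:inf,v3:inf,v4:17,v5:inf,v6:inf,v7:16
step 3: dist = v0:5,v1:0,v2:inf,v3:inf,v4:17,v5:inf,v6:22,v7:16
step 4: dist = v0:5,v1:0,v2:inf,v3:inf,v4:17,v5:inf,v6:22,v7:16
step 5: dist = v0:5,v1:0,v2:inf,v3:inf,v4:17,v5:inf,v6:22,v7:16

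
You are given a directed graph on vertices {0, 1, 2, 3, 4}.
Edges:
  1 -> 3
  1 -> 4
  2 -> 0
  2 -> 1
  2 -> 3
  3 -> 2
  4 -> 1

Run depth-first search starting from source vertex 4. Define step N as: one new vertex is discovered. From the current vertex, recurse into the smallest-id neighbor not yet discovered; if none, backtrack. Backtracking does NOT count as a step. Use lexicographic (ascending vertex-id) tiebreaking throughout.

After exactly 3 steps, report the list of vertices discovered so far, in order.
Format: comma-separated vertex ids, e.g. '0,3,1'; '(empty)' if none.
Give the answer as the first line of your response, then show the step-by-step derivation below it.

4,1,3

step 1: discover 4; path=4; order=4
step 2: discover 1; path=4>1; order=4,1
step 3: discover 3; path=4>1>3; order=4,1,3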